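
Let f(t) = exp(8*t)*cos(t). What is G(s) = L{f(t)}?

G(s) = (s - 8)/((s - 8)^2 + 1)

L{cos(t)} = s/(s^2 + 1).
By the first shifting theorem, multiplying by e^(8t) replaces s with s - 8.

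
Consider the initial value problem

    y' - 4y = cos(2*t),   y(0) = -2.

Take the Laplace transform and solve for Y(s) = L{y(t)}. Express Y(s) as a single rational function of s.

Transform both sides with L{·}.
The derivative rules (L{y'} = sY - y(0) = sY - (-2)) turn the left side into (s - 4)Y - (-2).
The right side is L{cos(2*t)} = s/(s^2 + 4).
So (s - 4)Y = s/(s^2 + 4) + (-2).
Divide through and combine into a single rational function.

Y(s) = (-2*s^2 + s - 8)/(s^3 - 4*s^2 + 4*s - 16)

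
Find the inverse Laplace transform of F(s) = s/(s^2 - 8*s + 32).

Complete the square in the denominator: s^2 - 8*s + 32 = (s - 4)^2 + 4^2.
Split the numerator to match: s = 1·(s - 4) + 1·4.
Invert each term: 1·(s - 4)/((s - 4)^2 + 16) ↔ e^(4t)cos(4t); 1·4/((s - 4)^2 + 16) ↔ e^(4t)sin(4t).

exp(4*t)*sin(4*t) + exp(4*t)*cos(4*t)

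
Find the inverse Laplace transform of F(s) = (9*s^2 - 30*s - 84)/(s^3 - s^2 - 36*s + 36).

Factor the denominator: s^3 - s^2 - 36*s + 36 = (s - 6)*(s - 1)*(s + 6).
Partial fraction decomposition gives [1/(s - 6)] + [3/(s - 1)] + [5/(s + 6)].
Invert each term: 1/(s - 6) ↔ e^(6t); 3/(s - 1) ↔ 3e^(t); 5/(s + 6) ↔ 5e^(-6t).

exp(6*t) + 3*exp(t) + 5*exp(-6*t)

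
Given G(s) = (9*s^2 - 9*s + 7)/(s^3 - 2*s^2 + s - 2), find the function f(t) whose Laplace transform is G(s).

Factor the denominator: s^3 - 2*s^2 + s - 2 = (s - 2)*(s^2 + 1).
Partial fraction decomposition gives [5/(s - 2)] + [4*s/(s^2 + 1)] + [-1/(s^2 + 1)].
Invert each term: 5/(s - 2) ↔ 5e^(2t); 4·s/(s^2 + 1) ↔ 4cos(t); -1·1/(s^2 + 1) ↔ -sin(t).

f(t) = 5*exp(2*t) - sin(t) + 4*cos(t)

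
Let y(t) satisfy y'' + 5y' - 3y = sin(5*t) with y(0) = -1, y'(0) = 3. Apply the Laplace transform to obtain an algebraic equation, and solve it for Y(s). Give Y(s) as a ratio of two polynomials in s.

Apply the Laplace transform to the equation.
Using L{y''} = s^2 Y - s·y(0) - y'(0) and L{y'} = sY - y(0), with y(0) = -1, y'(0) = 3, the left side becomes (s^2 + 5*s - 3)Y - (-s - 2).
The right side is L{sin(5*t)} = 5/(s^2 + 25).
So (s^2 + 5*s - 3)Y = 5/(s^2 + 25) + (-s - 2).
Isolate Y and clear denominators.

Y(s) = (-s^3 - 2*s^2 - 25*s - 45)/(s^4 + 5*s^3 + 22*s^2 + 125*s - 75)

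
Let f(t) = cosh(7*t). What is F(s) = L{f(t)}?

L{cosh(7t)} = s/(s^2 - 49).

F(s) = s/(s^2 - 49)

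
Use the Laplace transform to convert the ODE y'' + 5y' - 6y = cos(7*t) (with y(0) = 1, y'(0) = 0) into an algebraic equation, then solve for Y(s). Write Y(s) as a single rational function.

Laplace-transform each side.
Using L{y''} = s^2 Y - s·y(0) - y'(0) and L{y'} = sY - y(0), with y(0) = 1, y'(0) = 0, the left side becomes (s^2 + 5*s - 6)Y - (s + 5).
The right side is L{cos(7*t)} = s/(s^2 + 49).
So (s^2 + 5*s - 6)Y = s/(s^2 + 49) + (s + 5).
Divide through and combine into a single rational function.

Y(s) = (s^3 + 5*s^2 + 50*s + 245)/(s^4 + 5*s^3 + 43*s^2 + 245*s - 294)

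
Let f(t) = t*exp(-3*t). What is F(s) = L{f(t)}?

L{e^(-3t)} = 1/(s + 3).
Then apply L{t·g(t)} = -d/ds[G(s)] with G(s) = 1/(s + 3):
differentiating 1 time and applying the sign gives (s + 3)^(-2).

F(s) = (s + 3)^(-2)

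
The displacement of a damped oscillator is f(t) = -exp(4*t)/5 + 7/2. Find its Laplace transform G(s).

G(s) = -1/(5*(s - 4)) + 7/(2*s)

By linearity of the Laplace transform, transform each term separately.
L{7/2} = (7/2)/s; (-1/5)·[L{e^(4t)} = 1/(s - 4)].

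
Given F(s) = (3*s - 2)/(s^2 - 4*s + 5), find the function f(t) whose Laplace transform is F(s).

f(t) = 4*exp(2*t)*sin(t) + 3*exp(2*t)*cos(t)

Complete the square in the denominator: s^2 - 4*s + 5 = (s - 2)^2 + 1^2.
Split the numerator to match: 3*s - 2 = 3·(s - 2) + 4·1.
Invert each term: 3·(s - 2)/((s - 2)^2 + 1) ↔ 3e^(2t)cos(t); 4·1/((s - 2)^2 + 1) ↔ 4e^(2t)sin(t).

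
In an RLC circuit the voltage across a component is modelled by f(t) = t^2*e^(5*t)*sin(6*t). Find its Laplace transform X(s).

X(s) = 36*(s^2 - 10*s + 13)/(s^2 - 10*s + 61)^3

L{sin(6t)} = 6/(s^2 + 36).
Multiplying by e^(5t) shifts s → s - 5, so L{e^(5*t)*sin(6*t)} = 6/((s - 5)^2 + 36).
Then apply L{t^2·g(t)} = (-1)^2 d^2/ds^2[G(s)] with G(s) = 6/((s - 5)^2 + 36):
differentiating 2 times and applying the sign gives 36*(s^2 - 10*s + 13)/(s^2 - 10*s + 61)^3.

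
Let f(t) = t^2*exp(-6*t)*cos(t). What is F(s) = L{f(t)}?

L{cos(t)} = s/(s^2 + 1).
Multiplying by e^(-6t) shifts s → s + 6, so L{exp(-6*t)*cos(t)} = (s + 6)/((s + 6)^2 + 1).
Then apply L{t^2·g(t)} = (-1)^2 d^2/ds^2[G(s)] with G(s) = (s + 6)/((s + 6)^2 + 1):
differentiating 2 times and applying the sign gives 2*(s + 6)*(s^2 + 12*s + 33)/(s^2 + 12*s + 37)^3.

F(s) = 2*(s + 6)*(s^2 + 12*s + 33)/(s^2 + 12*s + 37)^3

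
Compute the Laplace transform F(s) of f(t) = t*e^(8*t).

L{e^(8t)} = 1/(s - 8).
Then apply L{t·g(t)} = -d/ds[G(s)] with G(s) = 1/(s - 8):
differentiating 1 time and applying the sign gives (s - 8)^(-2).

F(s) = (s - 8)^(-2)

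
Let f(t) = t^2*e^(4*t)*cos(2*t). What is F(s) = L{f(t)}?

F(s) = 2*(s - 4)*(s^2 - 8*s + 4)/(s^2 - 8*s + 20)^3

L{cos(2t)} = s/(s^2 + 4).
Multiplying by e^(4t) shifts s → s - 4, so L{e^(4*t)*cos(2*t)} = (s - 4)/((s - 4)^2 + 4).
Then apply L{t^2·g(t)} = (-1)^2 d^2/ds^2[G(s)] with G(s) = (s - 4)/((s - 4)^2 + 4):
differentiating 2 times and applying the sign gives 2*(s - 4)*(s^2 - 8*s + 4)/(s^2 - 8*s + 20)^3.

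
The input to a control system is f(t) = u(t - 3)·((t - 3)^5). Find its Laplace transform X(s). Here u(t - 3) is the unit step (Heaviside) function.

X(s) = 120*exp(-3*s)/s^6

By the second shifting theorem, L{u(t - c)·g(t - c)} = e^(-cs)·G(s) with c = 3 and G(s) = L{g(t)}.
L{t^5} = 5!/s^6 = 120/s^6.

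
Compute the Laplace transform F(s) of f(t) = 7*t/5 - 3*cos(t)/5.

Apply the Laplace transform termwise.
(7/5)·[L{t} = 1!/s^2 = 1/s^2]; (-3/5)·[L{cos(t)} = s/(s^2 + 1)].

F(s) = -3*s/(5*(s^2 + 1)) + 7/(5*s^2)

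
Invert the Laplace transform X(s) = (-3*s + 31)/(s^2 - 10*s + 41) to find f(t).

Complete the square in the denominator: s^2 - 10*s + 41 = (s - 5)^2 + 4^2.
Split the numerator to match: -3*s + 31 = -3·(s - 5) + 4·4.
Invert each term: -3·(s - 5)/((s - 5)^2 + 16) ↔ -3e^(5t)cos(4t); 4·4/((s - 5)^2 + 16) ↔ 4e^(5t)sin(4t).

f(t) = 4*exp(5*t)*sin(4*t) - 3*exp(5*t)*cos(4*t)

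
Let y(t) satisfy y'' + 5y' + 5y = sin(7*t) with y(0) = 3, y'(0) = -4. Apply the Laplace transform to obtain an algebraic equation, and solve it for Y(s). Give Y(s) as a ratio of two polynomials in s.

Y(s) = (3*s^3 + 11*s^2 + 147*s + 546)/(s^4 + 5*s^3 + 54*s^2 + 245*s + 245)

Apply the Laplace transform to the equation.
With L{y''} = s^2 Y - s·y(0) - y'(0) and L{y'} = sY - y(0), with y(0) = 3, y'(0) = -4: the LHS transforms to (s^2 + 5*s + 5)Y - (3*s + 11).
The right side is L{sin(7*t)} = 7/(s^2 + 49).
So (s^2 + 5*s + 5)Y = 7/(s^2 + 49) + (3*s + 11).
Isolate Y and clear denominators.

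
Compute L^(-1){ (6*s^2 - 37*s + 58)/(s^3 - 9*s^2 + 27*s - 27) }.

t^2*exp(3*t)/2 - t*exp(3*t) + 6*exp(3*t)

Factor the denominator: s^3 - 9*s^2 + 27*s - 27 = (s - 3)^3.
Partial fraction decomposition gives [6/(s - 3)] + [-1/(s - 3)^2] + [(s - 3)^(-3)].
Invert each term: 6/(s - 3) ↔ 6e^(3t); -1/(s - 3)^2 ↔ -t·e^(3t); 1/(s - 3)^3 ↔ (1/2)t^2·e^(3t).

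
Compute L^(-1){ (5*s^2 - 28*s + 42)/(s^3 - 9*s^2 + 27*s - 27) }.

Factor the denominator: s^3 - 9*s^2 + 27*s - 27 = (s - 3)^3.
Partial fraction decomposition gives [5/(s - 3)] + [2/(s - 3)^2] + [3/(s - 3)^3].
Invert each term: 5/(s - 3) ↔ 5e^(3t); 2/(s - 3)^2 ↔ 2t·e^(3t); 3/(s - 3)^3 ↔ (3/2)t^2·e^(3t).

3*t^2*exp(3*t)/2 + 2*t*exp(3*t) + 5*exp(3*t)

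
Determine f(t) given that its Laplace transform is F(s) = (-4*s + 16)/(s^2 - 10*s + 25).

Factor the denominator: s^2 - 10*s + 25 = (s - 5)^2.
Partial fraction decomposition gives [-4/(s - 5)] + [-4/(s - 5)^2].
Invert each term: -4/(s - 5) ↔ -4e^(5t); -4/(s - 5)^2 ↔ -4t·e^(5t).

f(t) = -4*t*exp(5*t) - 4*exp(5*t)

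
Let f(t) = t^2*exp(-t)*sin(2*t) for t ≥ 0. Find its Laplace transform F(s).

F(s) = 4*(3*s^2 + 6*s - 1)/(s^2 + 2*s + 5)^3

L{sin(2t)} = 2/(s^2 + 4).
Multiplying by e^(-t) shifts s → s + 1, so L{exp(-t)*sin(2*t)} = 2/((s + 1)^2 + 4).
Then apply L{t^2·g(t)} = (-1)^2 d^2/ds^2[G(s)] with G(s) = 2/((s + 1)^2 + 4):
differentiating 2 times and applying the sign gives 4*(3*s^2 + 6*s - 1)/(s^2 + 2*s + 5)^3.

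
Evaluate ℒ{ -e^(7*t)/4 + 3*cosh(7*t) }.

By linearity of the Laplace transform, transform each term separately.
(3)·[L{cosh(7t)} = s/(s^2 - 49)]; (-1/4)·[L{e^(7t)} = 1/(s - 7)].

3*s/(s^2 - 49) - 1/(4*(s - 7))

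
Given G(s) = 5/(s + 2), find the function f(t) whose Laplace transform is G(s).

f(t) = 5*exp(-2*t)

Since L{e^(-2t)} = 1/(s + 2), the inverse is exp(-2*t), scaled by 5.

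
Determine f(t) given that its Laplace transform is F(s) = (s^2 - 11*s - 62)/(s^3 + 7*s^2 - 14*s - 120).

f(t) = -exp(4*t) - 2*exp(-5*t) + 4*exp(-6*t)

Factor the denominator: s^3 + 7*s^2 - 14*s - 120 = (s - 4)*(s + 5)*(s + 6).
Partial fraction decomposition gives [4/(s + 6)] + [-1/(s - 4)] + [-2/(s + 5)].
Invert each term: 4/(s + 6) ↔ 4e^(-6t); -1/(s - 4) ↔ -e^(4t); -2/(s + 5) ↔ -2e^(-5t).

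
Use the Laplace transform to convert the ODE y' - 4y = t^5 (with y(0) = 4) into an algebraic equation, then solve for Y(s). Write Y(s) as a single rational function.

Take the Laplace transform of both sides.
Using L{y'} = sY - y(0) = sY - 4, the left side becomes (s - 4)Y - (4).
The right side is L{t^5} = 120/s^6.
So (s - 4)Y = 120/s^6 + (4).
Divide through and combine into a single rational function.

Y(s) = (4*s^6 + 120)/(s^7 - 4*s^6)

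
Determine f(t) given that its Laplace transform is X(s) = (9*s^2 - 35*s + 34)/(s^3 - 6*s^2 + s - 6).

f(t) = 4*exp(6*t) - 5*sin(t) + 5*cos(t)

Factor the denominator: s^3 - 6*s^2 + s - 6 = (s - 6)*(s^2 + 1).
Partial fraction decomposition gives [4/(s - 6)] + [5*s/(s^2 + 1)] + [-5/(s^2 + 1)].
Invert each term: 4/(s - 6) ↔ 4e^(6t); 5·s/(s^2 + 1) ↔ 5cos(t); -5·1/(s^2 + 1) ↔ -5sin(t).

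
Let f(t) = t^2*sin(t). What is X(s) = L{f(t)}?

X(s) = 2*(3*s^2 - 1)/(s^2 + 1)^3

L{sin(t)} = 1/(s^2 + 1).
Then apply L{t^2·g(t)} = (-1)^2 d^2/ds^2[G(s)] with G(s) = 1/(s^2 + 1):
differentiating 2 times and applying the sign gives 2*(3*s^2 - 1)/(s^2 + 1)^3.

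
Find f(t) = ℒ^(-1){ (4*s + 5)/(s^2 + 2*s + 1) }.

Factor the denominator: s^2 + 2*s + 1 = (s + 1)^2.
Partial fraction decomposition gives [4/(s + 1)] + [(s + 1)^(-2)].
Invert each term: 4/(s + 1) ↔ 4e^(-t); 1/(s + 1)^2 ↔ t·e^(-t).

f(t) = t*exp(-t) + 4*exp(-t)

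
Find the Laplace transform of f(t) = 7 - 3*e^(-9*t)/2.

By linearity of the Laplace transform, transform each term separately.
L{7} = 7/s; (-3/2)·[L{e^(-9t)} = 1/(s + 9)].

-3/(2*(s + 9)) + 7/s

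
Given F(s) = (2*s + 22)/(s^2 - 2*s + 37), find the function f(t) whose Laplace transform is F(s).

Complete the square in the denominator: s^2 - 2*s + 37 = (s - 1)^2 + 6^2.
Split the numerator to match: 2*s + 22 = 2·(s - 1) + 4·6.
Invert each term: 2·(s - 1)/((s - 1)^2 + 36) ↔ 2e^(t)cos(6t); 4·6/((s - 1)^2 + 36) ↔ 4e^(t)sin(6t).

f(t) = 4*exp(t)*sin(6*t) + 2*exp(t)*cos(6*t)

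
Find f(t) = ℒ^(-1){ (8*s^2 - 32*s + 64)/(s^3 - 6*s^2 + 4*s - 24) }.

Factor the denominator: s^3 - 6*s^2 + 4*s - 24 = (s - 6)*(s^2 + 4).
Partial fraction decomposition gives [4/(s - 6)] + [4*s/(s^2 + 4)] + [-8/(s^2 + 4)].
Invert each term: 4/(s - 6) ↔ 4e^(6t); 4·s/(s^2 + 4) ↔ 4cos(2t); -4·2/(s^2 + 4) ↔ -4sin(2t).

f(t) = 4*exp(6*t) - 4*sin(2*t) + 4*cos(2*t)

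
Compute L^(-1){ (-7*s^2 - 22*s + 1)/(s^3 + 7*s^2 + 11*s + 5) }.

4*t*exp(-t) - 3*exp(-t) - 4*exp(-5*t)

Factor the denominator: s^3 + 7*s^2 + 11*s + 5 = (s + 1)^2*(s + 5).
Partial fraction decomposition gives [-3/(s + 1)] + [4/(s + 1)^2] + [-4/(s + 5)].
Invert each term: -3/(s + 1) ↔ -3e^(-t); 4/(s + 1)^2 ↔ 4t·e^(-t); -4/(s + 5) ↔ -4e^(-5t).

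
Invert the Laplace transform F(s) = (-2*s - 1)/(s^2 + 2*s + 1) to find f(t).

f(t) = t*exp(-t) - 2*exp(-t)

Factor the denominator: s^2 + 2*s + 1 = (s + 1)^2.
Partial fraction decomposition gives [-2/(s + 1)] + [(s + 1)^(-2)].
Invert each term: -2/(s + 1) ↔ -2e^(-t); 1/(s + 1)^2 ↔ t·e^(-t).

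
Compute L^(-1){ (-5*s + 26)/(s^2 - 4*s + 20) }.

4*exp(2*t)*sin(4*t) - 5*exp(2*t)*cos(4*t)

Complete the square in the denominator: s^2 - 4*s + 20 = (s - 2)^2 + 4^2.
Split the numerator to match: -5*s + 26 = -5·(s - 2) + 4·4.
Invert each term: -5·(s - 2)/((s - 2)^2 + 16) ↔ -5e^(2t)cos(4t); 4·4/((s - 2)^2 + 16) ↔ 4e^(2t)sin(4t).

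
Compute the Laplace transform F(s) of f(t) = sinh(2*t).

L{sinh(2t)} = 2/(s^2 - 4).

F(s) = 2/(s^2 - 4)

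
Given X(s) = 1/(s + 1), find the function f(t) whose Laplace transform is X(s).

Since L{e^(-t)} = 1/(s + 1), the inverse is exp(-t).

f(t) = exp(-t)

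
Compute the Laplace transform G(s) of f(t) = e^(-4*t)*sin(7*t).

L{sin(7t)} = 7/(s^2 + 49).
By the first shifting theorem, multiplying by e^(-4t) replaces s with s + 4.

G(s) = 7/((s + 4)^2 + 49)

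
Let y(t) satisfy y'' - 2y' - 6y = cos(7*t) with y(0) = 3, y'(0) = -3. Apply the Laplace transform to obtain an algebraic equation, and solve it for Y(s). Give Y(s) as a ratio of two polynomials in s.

Apply the Laplace transform to the equation.
The derivative rules (L{y''} = s^2 Y - s·y(0) - y'(0) and L{y'} = sY - y(0), with y(0) = 3, y'(0) = -3) turn the left side into (s^2 - 2*s - 6)Y - (3*s - 9).
The right side is L{cos(7*t)} = s/(s^2 + 49).
So (s^2 - 2*s - 6)Y = s/(s^2 + 49) + (3*s - 9).
Isolate Y and clear denominators.

Y(s) = (3*s^3 - 9*s^2 + 148*s - 441)/(s^4 - 2*s^3 + 43*s^2 - 98*s - 294)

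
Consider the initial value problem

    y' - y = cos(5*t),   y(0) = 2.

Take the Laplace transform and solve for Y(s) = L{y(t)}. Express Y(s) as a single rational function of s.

Laplace-transform each side.
The derivative rules (L{y'} = sY - y(0) = sY - 2) turn the left side into (s - 1)Y - (2).
The right side is L{cos(5*t)} = s/(s^2 + 25).
So (s - 1)Y = s/(s^2 + 25) + (2).
Divide through and combine into a single rational function.

Y(s) = (2*s^2 + s + 50)/(s^3 - s^2 + 25*s - 25)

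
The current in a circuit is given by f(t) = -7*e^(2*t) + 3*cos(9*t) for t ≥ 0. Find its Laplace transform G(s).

By linearity of the Laplace transform, transform each term separately.
(-7)·[L{e^(2t)} = 1/(s - 2)]; (3)·[L{cos(9t)} = s/(s^2 + 81)].

G(s) = 3*s/(s^2 + 81) - 7/(s - 2)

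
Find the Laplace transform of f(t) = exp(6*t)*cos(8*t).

(s - 6)/((s - 6)^2 + 64)

L{cos(8t)} = s/(s^2 + 64).
By the first shifting theorem, multiplying by e^(6t) replaces s with s - 6.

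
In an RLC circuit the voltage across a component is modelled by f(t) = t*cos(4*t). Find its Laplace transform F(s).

L{cos(4t)} = s/(s^2 + 16).
Then apply L{t·g(t)} = -d/ds[G(s)] with G(s) = s/(s^2 + 16):
differentiating 1 time and applying the sign gives (s - 4)*(s + 4)/(s^2 + 16)^2.

F(s) = (s - 4)*(s + 4)/(s^2 + 16)^2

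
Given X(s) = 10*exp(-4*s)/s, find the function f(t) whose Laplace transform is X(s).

The factor e^(-4s) signals a time shift by c = 4 (second shifting theorem).
L{10} = 10/s, so L^-1{10/s} = 10.
Hence the inverse is u(t - 4) times that function evaluated at t - 4.

f(t) = Heaviside(t - 4)*(10)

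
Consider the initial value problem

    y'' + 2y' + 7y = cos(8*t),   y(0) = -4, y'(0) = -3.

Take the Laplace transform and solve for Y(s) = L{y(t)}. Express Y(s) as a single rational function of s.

Apply the Laplace transform to the equation.
With L{y''} = s^2 Y - s·y(0) - y'(0) and L{y'} = sY - y(0), with y(0) = -4, y'(0) = -3: the LHS transforms to (s^2 + 2*s + 7)Y - (-4*s - 11).
The right side is L{cos(8*t)} = s/(s^2 + 64).
So (s^2 + 2*s + 7)Y = s/(s^2 + 64) + (-4*s - 11).
Isolate Y and clear denominators.

Y(s) = (-4*s^3 - 11*s^2 - 255*s - 704)/(s^4 + 2*s^3 + 71*s^2 + 128*s + 448)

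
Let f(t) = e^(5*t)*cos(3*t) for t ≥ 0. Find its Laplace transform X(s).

X(s) = (s - 5)/((s - 5)^2 + 9)

L{cos(3t)} = s/(s^2 + 9).
By the first shifting theorem, multiplying by e^(5t) replaces s with s - 5.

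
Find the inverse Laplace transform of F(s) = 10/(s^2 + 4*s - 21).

2*exp(-2*t)*sinh(5*t)

Rewrite the denominator: s^2 + 4*s - 21 = (s + 2)^2 - 25.
The form in (s + 2) signals a first-shifting-theorem factor e^(-2t).
Since L{sinh(5t)} = 5/(s^2 - 25), the inverse is e^(-2*t)*sinh(5*t), scaled by 2.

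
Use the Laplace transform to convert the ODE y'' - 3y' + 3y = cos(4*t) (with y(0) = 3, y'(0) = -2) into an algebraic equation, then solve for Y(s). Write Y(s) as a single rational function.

Apply the Laplace transform to the equation.
With L{y''} = s^2 Y - s·y(0) - y'(0) and L{y'} = sY - y(0), with y(0) = 3, y'(0) = -2: the LHS transforms to (s^2 - 3*s + 3)Y - (3*s - 11).
The right side is L{cos(4*t)} = s/(s^2 + 16).
So (s^2 - 3*s + 3)Y = s/(s^2 + 16) + (3*s - 11).
Solve for Y(s) and write it as one ratio of polynomials.

Y(s) = (3*s^3 - 11*s^2 + 49*s - 176)/(s^4 - 3*s^3 + 19*s^2 - 48*s + 48)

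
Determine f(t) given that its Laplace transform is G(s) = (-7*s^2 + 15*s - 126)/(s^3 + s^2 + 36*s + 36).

Factor the denominator: s^3 + s^2 + 36*s + 36 = (s + 1)*(s^2 + 36).
Partial fraction decomposition gives [-4/(s + 1)] + [-3*s/(s^2 + 36)] + [18/(s^2 + 36)].
Invert each term: -4/(s + 1) ↔ -4e^(-t); -3·s/(s^2 + 36) ↔ -3cos(6t); 3·6/(s^2 + 36) ↔ 3sin(6t).

f(t) = 3*sin(6*t) - 3*cos(6*t) - 4*exp(-t)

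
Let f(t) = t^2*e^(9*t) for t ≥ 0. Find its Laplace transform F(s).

F(s) = 2/(s - 9)^3

L{e^(9t)} = 1/(s - 9).
Then apply L{t^2·g(t)} = (-1)^2 d^2/ds^2[G(s)] with G(s) = 1/(s - 9):
differentiating 2 times and applying the sign gives 2/(s - 9)^3.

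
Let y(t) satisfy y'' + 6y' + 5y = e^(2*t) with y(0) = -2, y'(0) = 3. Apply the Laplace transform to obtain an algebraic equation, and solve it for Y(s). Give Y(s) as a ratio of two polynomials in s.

Y(s) = (-2*s^2 - 5*s + 19)/(s^3 + 4*s^2 - 7*s - 10)

Take the Laplace transform of both sides.
The derivative rules (L{y''} = s^2 Y - s·y(0) - y'(0) and L{y'} = sY - y(0), with y(0) = -2, y'(0) = 3) turn the left side into (s^2 + 6*s + 5)Y - (-2*s - 9).
The right side is L{e^(2*t)} = 1/(s - 2).
So (s^2 + 6*s + 5)Y = 1/(s - 2) + (-2*s - 9).
Divide through and combine into a single rational function.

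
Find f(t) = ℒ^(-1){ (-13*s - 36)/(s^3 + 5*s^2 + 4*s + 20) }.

Factor the denominator: s^3 + 5*s^2 + 4*s + 20 = (s + 5)*(s^2 + 4).
Partial fraction decomposition gives [1/(s + 5)] + [-s/(s^2 + 4)] + [-8/(s^2 + 4)].
Invert each term: 1/(s + 5) ↔ e^(-5t); -1·s/(s^2 + 4) ↔ -cos(2t); -4·2/(s^2 + 4) ↔ -4sin(2t).

f(t) = -4*sin(2*t) - cos(2*t) + exp(-5*t)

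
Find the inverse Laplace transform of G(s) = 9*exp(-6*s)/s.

Heaviside(t - 6)*(9)

The factor e^(-6s) signals a time shift by c = 6 (second shifting theorem).
L{9} = 9/s, so L^-1{9/s} = 9.
Hence the inverse is u(t - 6) times that function evaluated at t - 6.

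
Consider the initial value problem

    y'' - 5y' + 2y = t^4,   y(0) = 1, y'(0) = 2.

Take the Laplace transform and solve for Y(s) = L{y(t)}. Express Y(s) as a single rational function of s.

Transform both sides with L{·}.
With L{y''} = s^2 Y - s·y(0) - y'(0) and L{y'} = sY - y(0), with y(0) = 1, y'(0) = 2: the LHS transforms to (s^2 - 5*s + 2)Y - (s - 3).
The right side is L{t^4} = 24/s^5.
So (s^2 - 5*s + 2)Y = 24/s^5 + (s - 3).
Divide through and combine into a single rational function.

Y(s) = (s^6 - 3*s^5 + 24)/(s^7 - 5*s^6 + 2*s^5)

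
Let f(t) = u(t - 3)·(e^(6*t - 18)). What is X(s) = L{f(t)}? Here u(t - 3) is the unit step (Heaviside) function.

X(s) = exp(-3*s)/(s - 6)

By the second shifting theorem, L{u(t - c)·g(t - c)} = e^(-cs)·G(s) with c = 3 and G(s) = L{g(t)}.
L{e^(6t)} = 1/(s - 6).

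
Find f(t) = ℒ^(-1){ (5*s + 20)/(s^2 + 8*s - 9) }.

Rewrite the denominator: s^2 + 8*s - 9 = (s + 4)^2 - 25.
The form in (s + 4) signals a first-shifting-theorem factor e^(-4t).
Since L{cosh(5t)} = s/(s^2 - 25), the inverse is e^(-4*t)*cosh(5*t), scaled by 5.

f(t) = 5*exp(-4*t)*cosh(5*t)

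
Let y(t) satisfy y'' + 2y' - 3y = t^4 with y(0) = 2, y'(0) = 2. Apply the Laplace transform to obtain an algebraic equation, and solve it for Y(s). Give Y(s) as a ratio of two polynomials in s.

Laplace-transform each side.
The derivative rules (L{y''} = s^2 Y - s·y(0) - y'(0) and L{y'} = sY - y(0), with y(0) = 2, y'(0) = 2) turn the left side into (s^2 + 2*s - 3)Y - (2*s + 6).
The right side is L{t^4} = 24/s^5.
So (s^2 + 2*s - 3)Y = 24/s^5 + (2*s + 6).
Divide through and combine into a single rational function.

Y(s) = (2*s^6 + 6*s^5 + 24)/(s^7 + 2*s^6 - 3*s^5)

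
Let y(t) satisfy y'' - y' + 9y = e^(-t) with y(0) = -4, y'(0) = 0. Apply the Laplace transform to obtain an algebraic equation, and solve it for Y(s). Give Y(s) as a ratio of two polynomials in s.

Y(s) = (-4*s^2 + 5)/(s^3 + 8*s + 9)

Laplace-transform each side.
Using L{y''} = s^2 Y - s·y(0) - y'(0) and L{y'} = sY - y(0), with y(0) = -4, y'(0) = 0, the left side becomes (s^2 - s + 9)Y - (-4*s + 4).
The right side is L{e^(-t)} = 1/(s + 1).
So (s^2 - s + 9)Y = 1/(s + 1) + (-4*s + 4).
Isolate Y and clear denominators.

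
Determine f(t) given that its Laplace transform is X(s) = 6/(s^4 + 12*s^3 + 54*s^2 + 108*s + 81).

f(t) = t^3*exp(-3*t)

Rewrite the denominator: s^4 + 12*s^3 + 54*s^2 + 108*s + 81 = (s + 3)^4.
The form in (s + 3) signals a first-shifting-theorem factor e^(-3t).
Since L{t^3} = 3!/s^4 = 6/s^4, the inverse is t^3*e^(-3*t).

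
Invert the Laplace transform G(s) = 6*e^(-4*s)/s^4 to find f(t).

The factor e^(-4s) signals a time shift by c = 4 (second shifting theorem).
L{t^3} = 3!/s^4 = 6/s^4, so L^-1{6/s^4} = t^3.
Hence the inverse is u(t - 4) times that function evaluated at t - 4.

f(t) = Heaviside(t - 4)*((t - 4)^3)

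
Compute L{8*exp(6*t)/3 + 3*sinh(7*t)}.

21/(s^2 - 49) + 8/(3*(s - 6))

Apply the Laplace transform termwise.
(8/3)·[L{e^(6t)} = 1/(s - 6)]; (3)·[L{sinh(7t)} = 7/(s^2 - 49)].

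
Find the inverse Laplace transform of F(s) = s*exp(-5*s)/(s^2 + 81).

The factor e^(-5s) signals a time shift by c = 5 (second shifting theorem).
L{cos(9t)} = s/(s^2 + 81), so L^-1{s/(s^2 + 81)} = cos(9*t).
Hence the inverse is u(t - 5) times that function evaluated at t - 5.

Heaviside(t - 5)*(cos(9*t - 45))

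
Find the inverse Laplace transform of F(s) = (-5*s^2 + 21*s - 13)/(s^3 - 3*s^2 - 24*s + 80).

-t*exp(4*t) - 2*exp(4*t) - 3*exp(-5*t)

Factor the denominator: s^3 - 3*s^2 - 24*s + 80 = (s - 4)^2*(s + 5).
Partial fraction decomposition gives [-2/(s - 4)] + [-1/(s - 4)^2] + [-3/(s + 5)].
Invert each term: -2/(s - 4) ↔ -2e^(4t); -1/(s - 4)^2 ↔ -t·e^(4t); -3/(s + 5) ↔ -3e^(-5t).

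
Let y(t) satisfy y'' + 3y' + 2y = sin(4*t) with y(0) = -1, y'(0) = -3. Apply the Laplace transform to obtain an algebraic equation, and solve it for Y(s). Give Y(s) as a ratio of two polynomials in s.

Y(s) = (-s^3 - 6*s^2 - 16*s - 92)/(s^4 + 3*s^3 + 18*s^2 + 48*s + 32)

Laplace-transform each side.
Using L{y''} = s^2 Y - s·y(0) - y'(0) and L{y'} = sY - y(0), with y(0) = -1, y'(0) = -3, the left side becomes (s^2 + 3*s + 2)Y - (-s - 6).
The right side is L{sin(4*t)} = 4/(s^2 + 16).
So (s^2 + 3*s + 2)Y = 4/(s^2 + 16) + (-s - 6).
Solve for Y(s) and write it as one ratio of polynomials.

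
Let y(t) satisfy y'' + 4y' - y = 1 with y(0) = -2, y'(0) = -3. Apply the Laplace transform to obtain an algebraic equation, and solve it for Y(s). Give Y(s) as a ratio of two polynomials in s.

Laplace-transform each side.
Using L{y''} = s^2 Y - s·y(0) - y'(0) and L{y'} = sY - y(0), with y(0) = -2, y'(0) = -3, the left side becomes (s^2 + 4*s - 1)Y - (-2*s - 11).
The right side is L{1} = 1/s.
So (s^2 + 4*s - 1)Y = 1/s + (-2*s - 11).
Isolate Y and clear denominators.

Y(s) = (-2*s^2 - 11*s + 1)/(s^3 + 4*s^2 - s)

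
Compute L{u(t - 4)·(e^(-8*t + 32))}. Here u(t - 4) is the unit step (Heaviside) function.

By the second shifting theorem, L{u(t - c)·g(t - c)} = e^(-cs)·G(s) with c = 4 and G(s) = L{g(t)}.
L{e^(-8t)} = 1/(s + 8).

exp(-4*s)/(s + 8)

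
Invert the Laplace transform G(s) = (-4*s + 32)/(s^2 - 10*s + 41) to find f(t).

f(t) = 3*exp(5*t)*sin(4*t) - 4*exp(5*t)*cos(4*t)

Complete the square in the denominator: s^2 - 10*s + 41 = (s - 5)^2 + 4^2.
Split the numerator to match: -4*s + 32 = -4·(s - 5) + 3·4.
Invert each term: -4·(s - 5)/((s - 5)^2 + 16) ↔ -4e^(5t)cos(4t); 3·4/((s - 5)^2 + 16) ↔ 3e^(5t)sin(4t).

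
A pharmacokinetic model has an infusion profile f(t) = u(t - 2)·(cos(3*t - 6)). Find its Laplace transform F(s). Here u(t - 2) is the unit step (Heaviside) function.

F(s) = s*exp(-2*s)/(s^2 + 9)

By the second shifting theorem, L{u(t - c)·g(t - c)} = e^(-cs)·G(s) with c = 2 and G(s) = L{g(t)}.
L{cos(3t)} = s/(s^2 + 9).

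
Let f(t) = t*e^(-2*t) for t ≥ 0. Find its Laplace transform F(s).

F(s) = (s + 2)^(-2)

L{e^(-2t)} = 1/(s + 2).
Then apply L{t·g(t)} = -d/ds[G(s)] with G(s) = 1/(s + 2):
differentiating 1 time and applying the sign gives (s + 2)^(-2).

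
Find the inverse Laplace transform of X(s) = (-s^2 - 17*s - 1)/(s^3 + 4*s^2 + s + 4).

Factor the denominator: s^3 + 4*s^2 + s + 4 = (s + 4)*(s^2 + 1).
Partial fraction decomposition gives [3/(s + 4)] + [-4*s/(s^2 + 1)] + [-1/(s^2 + 1)].
Invert each term: 3/(s + 4) ↔ 3e^(-4t); -4·s/(s^2 + 1) ↔ -4cos(t); -1·1/(s^2 + 1) ↔ -sin(t).

-sin(t) - 4*cos(t) + 3*exp(-4*t)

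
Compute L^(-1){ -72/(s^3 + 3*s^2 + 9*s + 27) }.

-4*sin(3*t) + 4*cos(3*t) - 4*exp(-3*t)

Factor the denominator: s^3 + 3*s^2 + 9*s + 27 = (s + 3)*(s^2 + 9).
Partial fraction decomposition gives [-4/(s + 3)] + [4*s/(s^2 + 9)] + [-12/(s^2 + 9)].
Invert each term: -4/(s + 3) ↔ -4e^(-3t); 4·s/(s^2 + 9) ↔ 4cos(3t); -4·3/(s^2 + 9) ↔ -4sin(3t).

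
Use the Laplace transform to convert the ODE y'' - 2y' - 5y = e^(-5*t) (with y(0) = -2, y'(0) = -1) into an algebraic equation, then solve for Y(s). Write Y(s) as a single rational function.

Apply the Laplace transform to the equation.
With L{y''} = s^2 Y - s·y(0) - y'(0) and L{y'} = sY - y(0), with y(0) = -2, y'(0) = -1: the LHS transforms to (s^2 - 2*s - 5)Y - (-2*s + 3).
The right side is L{e^(-5*t)} = 1/(s + 5).
So (s^2 - 2*s - 5)Y = 1/(s + 5) + (-2*s + 3).
Isolate Y and clear denominators.

Y(s) = (-2*s^2 - 7*s + 16)/(s^3 + 3*s^2 - 15*s - 25)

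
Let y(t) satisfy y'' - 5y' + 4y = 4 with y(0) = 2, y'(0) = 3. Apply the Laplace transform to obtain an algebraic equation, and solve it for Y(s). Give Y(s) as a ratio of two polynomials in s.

Laplace-transform each side.
With L{y''} = s^2 Y - s·y(0) - y'(0) and L{y'} = sY - y(0), with y(0) = 2, y'(0) = 3: the LHS transforms to (s^2 - 5*s + 4)Y - (2*s - 7).
The right side is L{4} = 4/s.
So (s^2 - 5*s + 4)Y = 4/s + (2*s - 7).
Isolate Y and clear denominators.

Y(s) = (2*s^2 - 7*s + 4)/(s^3 - 5*s^2 + 4*s)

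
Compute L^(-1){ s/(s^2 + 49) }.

Since L{cos(7t)} = s/(s^2 + 49), the inverse is cos(7*t).

cos(7*t)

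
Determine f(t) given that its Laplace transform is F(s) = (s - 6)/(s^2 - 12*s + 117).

f(t) = exp(6*t)*cos(9*t)

Rewrite the denominator: s^2 - 12*s + 117 = (s - 6)^2 + 81.
The form in (s - 6) signals a first-shifting-theorem factor e^(6t).
Since L{cos(9t)} = s/(s^2 + 81), the inverse is e^(6*t)*cos(9*t).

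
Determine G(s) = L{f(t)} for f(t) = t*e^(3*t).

G(s) = (s - 3)^(-2)

L{e^(3t)} = 1/(s - 3).
Then apply L{t·g(t)} = -d/ds[H(s)] with H(s) = 1/(s - 3):
differentiating 1 time and applying the sign gives (s - 3)^(-2).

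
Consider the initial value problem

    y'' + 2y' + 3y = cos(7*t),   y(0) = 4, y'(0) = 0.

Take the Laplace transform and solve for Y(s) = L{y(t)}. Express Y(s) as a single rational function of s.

Take the Laplace transform of both sides.
Using L{y''} = s^2 Y - s·y(0) - y'(0) and L{y'} = sY - y(0), with y(0) = 4, y'(0) = 0, the left side becomes (s^2 + 2*s + 3)Y - (4*s + 8).
The right side is L{cos(7*t)} = s/(s^2 + 49).
So (s^2 + 2*s + 3)Y = s/(s^2 + 49) + (4*s + 8).
Divide through and combine into a single rational function.

Y(s) = (4*s^3 + 8*s^2 + 197*s + 392)/(s^4 + 2*s^3 + 52*s^2 + 98*s + 147)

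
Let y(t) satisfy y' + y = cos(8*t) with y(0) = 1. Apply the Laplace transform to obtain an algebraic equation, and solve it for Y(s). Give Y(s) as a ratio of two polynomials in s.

Transform both sides with L{·}.
With L{y'} = sY - y(0) = sY - 1: the LHS transforms to (s + 1)Y - (1).
The right side is L{cos(8*t)} = s/(s^2 + 64).
So (s + 1)Y = s/(s^2 + 64) + (1).
Isolate Y and clear denominators.

Y(s) = (s^2 + s + 64)/(s^3 + s^2 + 64*s + 64)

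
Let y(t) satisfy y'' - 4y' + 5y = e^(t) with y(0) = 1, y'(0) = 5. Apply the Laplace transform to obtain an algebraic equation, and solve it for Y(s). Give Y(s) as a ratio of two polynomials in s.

Laplace-transform each side.
Using L{y''} = s^2 Y - s·y(0) - y'(0) and L{y'} = sY - y(0), with y(0) = 1, y'(0) = 5, the left side becomes (s^2 - 4*s + 5)Y - (s + 1).
The right side is L{e^(t)} = 1/(s - 1).
So (s^2 - 4*s + 5)Y = 1/(s - 1) + (s + 1).
Divide through and combine into a single rational function.

Y(s) = s^2/(s^3 - 5*s^2 + 9*s - 5)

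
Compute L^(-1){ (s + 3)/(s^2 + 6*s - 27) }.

Rewrite the denominator: s^2 + 6*s - 27 = (s + 3)^2 - 36.
The form in (s + 3) signals a first-shifting-theorem factor e^(-3t).
Since L{cosh(6t)} = s/(s^2 - 36), the inverse is exp(-3*t)*cosh(6*t).

exp(-3*t)*cosh(6*t)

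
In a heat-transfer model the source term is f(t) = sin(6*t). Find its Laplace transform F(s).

F(s) = 6/(s^2 + 36)

L{sin(6t)} = 6/(s^2 + 36).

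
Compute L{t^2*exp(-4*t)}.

2/(s + 4)^3

L{t^2} = 2!/s^3 = 2/s^3.
By the first shifting theorem, multiplying by e^(-4t) replaces s with s + 4.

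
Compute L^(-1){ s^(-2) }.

Since L{t} = 1!/s^2 = 1/s^2, the inverse is t.

t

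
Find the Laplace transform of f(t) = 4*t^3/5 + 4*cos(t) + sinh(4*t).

By linearity of the Laplace transform, transform each term separately.
(4)·[L{cos(t)} = s/(s^2 + 1)]; L{sinh(4t)} = 4/(s^2 - 16); (4/5)·[L{t^3} = 3!/s^4 = 6/s^4].

4*s/(s^2 + 1) + 4/(s^2 - 16) + 24/(5*s^4)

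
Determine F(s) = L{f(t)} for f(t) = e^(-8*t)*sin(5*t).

L{sin(5t)} = 5/(s^2 + 25).
By the first shifting theorem, multiplying by e^(-8t) replaces s with s + 8.

F(s) = 5/((s + 8)^2 + 25)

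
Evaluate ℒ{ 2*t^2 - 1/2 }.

-1/(2*s) + 4/s^3

Apply the Laplace transform termwise.
(2)·[L{t^2} = 2!/s^3 = 2/s^3]; L{-1/2} = (-1/2)/s.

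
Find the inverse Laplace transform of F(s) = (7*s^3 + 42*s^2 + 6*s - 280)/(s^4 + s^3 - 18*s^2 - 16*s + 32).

6*exp(4*t) + 5*exp(t) - 5*exp(-2*t) + exp(-4*t)

Factor the denominator: s^4 + s^3 - 18*s^2 - 16*s + 32 = (s - 4)*(s - 1)*(s + 2)*(s + 4).
Partial fraction decomposition gives [6/(s - 4)] + [-5/(s + 2)] + [1/(s + 4)] + [5/(s - 1)].
Invert each term: 6/(s - 4) ↔ 6e^(4t); -5/(s + 2) ↔ -5e^(-2t); 1/(s + 4) ↔ e^(-4t); 5/(s - 1) ↔ 5e^(t).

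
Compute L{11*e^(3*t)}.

L{11} = 11/s.
By the first shifting theorem, multiplying by e^(3t) replaces s with s - 3.

11/(s - 3)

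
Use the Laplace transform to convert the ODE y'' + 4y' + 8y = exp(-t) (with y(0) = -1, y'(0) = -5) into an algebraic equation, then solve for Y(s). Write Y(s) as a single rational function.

Laplace-transform each side.
The derivative rules (L{y''} = s^2 Y - s·y(0) - y'(0) and L{y'} = sY - y(0), with y(0) = -1, y'(0) = -5) turn the left side into (s^2 + 4*s + 8)Y - (-s - 9).
The right side is L{exp(-t)} = 1/(s + 1).
So (s^2 + 4*s + 8)Y = 1/(s + 1) + (-s - 9).
Isolate Y and clear denominators.

Y(s) = (-s^2 - 10*s - 8)/(s^3 + 5*s^2 + 12*s + 8)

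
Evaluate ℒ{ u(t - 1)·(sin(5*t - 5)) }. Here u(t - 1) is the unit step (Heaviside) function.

5*exp(-s)/(s^2 + 25)

By the second shifting theorem, L{u(t - c)·g(t - c)} = e^(-cs)·G(s) with c = 1 and G(s) = L{g(t)}.
L{sin(5t)} = 5/(s^2 + 25).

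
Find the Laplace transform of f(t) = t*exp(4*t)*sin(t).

2*(s - 4)/(s^2 - 8*s + 17)^2

L{sin(t)} = 1/(s^2 + 1).
Multiplying by e^(4t) shifts s → s - 4, so L{exp(4*t)*sin(t)} = 1/((s - 4)^2 + 1).
Then apply L{t·g(t)} = -d/ds[H(s)] with H(s) = 1/((s - 4)^2 + 1):
differentiating 1 time and applying the sign gives 2*(s - 4)/(s^2 - 8*s + 17)^2.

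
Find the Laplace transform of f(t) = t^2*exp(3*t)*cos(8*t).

2*(s - 3)*(s^2 - 6*s - 183)/(s^2 - 6*s + 73)^3

L{cos(8t)} = s/(s^2 + 64).
Multiplying by e^(3t) shifts s → s - 3, so L{exp(3*t)*cos(8*t)} = (s - 3)/((s - 3)^2 + 64).
Then apply L{t^2·g(t)} = (-1)^2 d^2/ds^2[G(s)] with G(s) = (s - 3)/((s - 3)^2 + 64):
differentiating 2 times and applying the sign gives 2*(s - 3)*(s^2 - 6*s - 183)/(s^2 - 6*s + 73)^3.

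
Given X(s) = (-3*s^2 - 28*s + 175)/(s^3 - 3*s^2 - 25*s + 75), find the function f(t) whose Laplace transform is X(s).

Factor the denominator: s^3 - 3*s^2 - 25*s + 75 = (s - 5)*(s - 3)*(s + 5).
Partial fraction decomposition gives [-4/(s - 3)] + [3/(s + 5)] + [-2/(s - 5)].
Invert each term: -4/(s - 3) ↔ -4e^(3t); 3/(s + 5) ↔ 3e^(-5t); -2/(s - 5) ↔ -2e^(5t).

f(t) = -2*exp(5*t) - 4*exp(3*t) + 3*exp(-5*t)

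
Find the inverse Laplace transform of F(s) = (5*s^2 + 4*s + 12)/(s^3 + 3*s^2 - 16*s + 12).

5*exp(2*t) - 3*exp(t) + 3*exp(-6*t)

Factor the denominator: s^3 + 3*s^2 - 16*s + 12 = (s - 2)*(s - 1)*(s + 6).
Partial fraction decomposition gives [5/(s - 2)] + [-3/(s - 1)] + [3/(s + 6)].
Invert each term: 5/(s - 2) ↔ 5e^(2t); -3/(s - 1) ↔ -3e^(t); 3/(s + 6) ↔ 3e^(-6t).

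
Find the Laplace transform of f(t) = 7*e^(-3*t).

L{7} = 7/s.
By the first shifting theorem, multiplying by e^(-3t) replaces s with s + 3.

7/(s + 3)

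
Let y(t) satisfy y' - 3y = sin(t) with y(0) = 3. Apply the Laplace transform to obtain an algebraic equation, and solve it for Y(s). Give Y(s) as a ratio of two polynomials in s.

Y(s) = (3*s^2 + 4)/(s^3 - 3*s^2 + s - 3)

Apply the Laplace transform to the equation.
With L{y'} = sY - y(0) = sY - 3: the LHS transforms to (s - 3)Y - (3).
The right side is L{sin(t)} = 1/(s^2 + 1).
So (s - 3)Y = 1/(s^2 + 1) + (3).
Divide through and combine into a single rational function.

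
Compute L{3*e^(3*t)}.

3/(s - 3)

L{3} = 3/s.
By the first shifting theorem, multiplying by e^(3t) replaces s with s - 3.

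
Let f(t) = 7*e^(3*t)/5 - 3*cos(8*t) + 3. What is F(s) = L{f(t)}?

The transform is linear, so treat each term independently.
(7/5)·[L{e^(3t)} = 1/(s - 3)]; L{3} = 3/s; (-3)·[L{cos(8t)} = s/(s^2 + 64)].

F(s) = -3*s/(s^2 + 64) + 7/(5*(s - 3)) + 3/s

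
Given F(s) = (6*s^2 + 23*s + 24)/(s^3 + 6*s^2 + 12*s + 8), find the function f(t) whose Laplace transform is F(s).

f(t) = t^2*exp(-2*t) - t*exp(-2*t) + 6*exp(-2*t)

Factor the denominator: s^3 + 6*s^2 + 12*s + 8 = (s + 2)^3.
Partial fraction decomposition gives [6/(s + 2)] + [-1/(s + 2)^2] + [2/(s + 2)^3].
Invert each term: 6/(s + 2) ↔ 6e^(-2t); -1/(s + 2)^2 ↔ -t·e^(-2t); 2/(s + 2)^3 ↔ (1)t^2·e^(-2t).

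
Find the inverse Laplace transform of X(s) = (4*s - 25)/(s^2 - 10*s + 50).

-exp(5*t)*sin(5*t) + 4*exp(5*t)*cos(5*t)

Complete the square in the denominator: s^2 - 10*s + 50 = (s - 5)^2 + 5^2.
Split the numerator to match: 4*s - 25 = 4·(s - 5) - 1·5.
Invert each term: 4·(s - 5)/((s - 5)^2 + 25) ↔ 4e^(5t)cos(5t); -1·5/((s - 5)^2 + 25) ↔ -e^(5t)sin(5t).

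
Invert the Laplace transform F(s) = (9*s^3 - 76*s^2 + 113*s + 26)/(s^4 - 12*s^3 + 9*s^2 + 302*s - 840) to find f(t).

Factor the denominator: s^4 - 12*s^3 + 9*s^2 + 302*s - 840 = (s - 7)*(s - 6)*(s - 4)*(s + 5).
Partial fraction decomposition gives [3/(s + 5)] + [4/(s - 6)] + [-3/(s - 4)] + [5/(s - 7)].
Invert each term: 3/(s + 5) ↔ 3e^(-5t); 4/(s - 6) ↔ 4e^(6t); -3/(s - 4) ↔ -3e^(4t); 5/(s - 7) ↔ 5e^(7t).

f(t) = 5*exp(7*t) + 4*exp(6*t) - 3*exp(4*t) + 3*exp(-5*t)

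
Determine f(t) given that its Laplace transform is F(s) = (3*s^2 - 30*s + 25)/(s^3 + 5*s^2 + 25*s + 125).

Factor the denominator: s^3 + 5*s^2 + 25*s + 125 = (s + 5)*(s^2 + 25).
Partial fraction decomposition gives [5/(s + 5)] + [-2*s/(s^2 + 25)] + [-20/(s^2 + 25)].
Invert each term: 5/(s + 5) ↔ 5e^(-5t); -2·s/(s^2 + 25) ↔ -2cos(5t); -4·5/(s^2 + 25) ↔ -4sin(5t).

f(t) = -4*sin(5*t) - 2*cos(5*t) + 5*exp(-5*t)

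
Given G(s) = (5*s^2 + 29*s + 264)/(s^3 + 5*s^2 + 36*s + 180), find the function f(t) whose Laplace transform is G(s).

Factor the denominator: s^3 + 5*s^2 + 36*s + 180 = (s + 5)*(s^2 + 36).
Partial fraction decomposition gives [4/(s + 5)] + [s/(s^2 + 36)] + [24/(s^2 + 36)].
Invert each term: 4/(s + 5) ↔ 4e^(-5t); 1·s/(s^2 + 36) ↔ cos(6t); 4·6/(s^2 + 36) ↔ 4sin(6t).

f(t) = 4*sin(6*t) + cos(6*t) + 4*exp(-5*t)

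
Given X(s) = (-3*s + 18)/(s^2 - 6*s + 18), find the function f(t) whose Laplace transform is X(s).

Complete the square in the denominator: s^2 - 6*s + 18 = (s - 3)^2 + 3^2.
Split the numerator to match: -3*s + 18 = -3·(s - 3) + 3·3.
Invert each term: -3·(s - 3)/((s - 3)^2 + 9) ↔ -3e^(3t)cos(3t); 3·3/((s - 3)^2 + 9) ↔ 3e^(3t)sin(3t).

f(t) = 3*exp(3*t)*sin(3*t) - 3*exp(3*t)*cos(3*t)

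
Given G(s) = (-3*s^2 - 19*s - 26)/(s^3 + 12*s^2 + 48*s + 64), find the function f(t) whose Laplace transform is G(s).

f(t) = t^2*exp(-4*t) + 5*t*exp(-4*t) - 3*exp(-4*t)

Factor the denominator: s^3 + 12*s^2 + 48*s + 64 = (s + 4)^3.
Partial fraction decomposition gives [-3/(s + 4)] + [5/(s + 4)^2] + [2/(s + 4)^3].
Invert each term: -3/(s + 4) ↔ -3e^(-4t); 5/(s + 4)^2 ↔ 5t·e^(-4t); 2/(s + 4)^3 ↔ (1)t^2·e^(-4t).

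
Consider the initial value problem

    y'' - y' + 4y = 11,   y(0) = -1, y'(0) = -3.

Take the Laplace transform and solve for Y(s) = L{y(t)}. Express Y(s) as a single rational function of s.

Laplace-transform each side.
The derivative rules (L{y''} = s^2 Y - s·y(0) - y'(0) and L{y'} = sY - y(0), with y(0) = -1, y'(0) = -3) turn the left side into (s^2 - s + 4)Y - (-s - 2).
The right side is L{11} = 11/s.
So (s^2 - s + 4)Y = 11/s + (-s - 2).
Isolate Y and clear denominators.

Y(s) = (-s^2 - 2*s + 11)/(s^3 - s^2 + 4*s)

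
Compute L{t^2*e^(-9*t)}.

L{e^(-9t)} = 1/(s + 9).
Then apply L{t^2·g(t)} = (-1)^2 d^2/ds^2[H(s)] with H(s) = 1/(s + 9):
differentiating 2 times and applying the sign gives 2/(s + 9)^3.

2/(s + 9)^3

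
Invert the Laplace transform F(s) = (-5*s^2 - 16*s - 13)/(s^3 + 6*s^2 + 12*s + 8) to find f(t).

f(t) = -t^2*exp(-2*t)/2 + 4*t*exp(-2*t) - 5*exp(-2*t)

Factor the denominator: s^3 + 6*s^2 + 12*s + 8 = (s + 2)^3.
Partial fraction decomposition gives [-5/(s + 2)] + [4/(s + 2)^2] + [-1/(s + 2)^3].
Invert each term: -5/(s + 2) ↔ -5e^(-2t); 4/(s + 2)^2 ↔ 4t·e^(-2t); -1/(s + 2)^3 ↔ (-1/2)t^2·e^(-2t).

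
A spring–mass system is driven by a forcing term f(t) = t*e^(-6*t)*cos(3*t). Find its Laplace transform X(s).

L{cos(3t)} = s/(s^2 + 9).
Multiplying by e^(-6t) shifts s → s + 6, so L{e^(-6*t)*cos(3*t)} = (s + 6)/((s + 6)^2 + 9).
Then apply L{t·g(t)} = -d/ds[G(s)] with G(s) = (s + 6)/((s + 6)^2 + 9):
differentiating 1 time and applying the sign gives (s + 3)*(s + 9)/(s^2 + 12*s + 45)^2.

X(s) = (s + 3)*(s + 9)/(s^2 + 12*s + 45)^2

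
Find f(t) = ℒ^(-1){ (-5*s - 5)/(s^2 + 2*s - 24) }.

f(t) = -5*exp(-t)*cosh(5*t)

Rewrite the denominator: s^2 + 2*s - 24 = (s + 1)^2 - 25.
The form in (s + 1) signals a first-shifting-theorem factor e^(-t).
Since L{cosh(5t)} = s/(s^2 - 25), the inverse is exp(-t)*cosh(5*t), scaled by -5.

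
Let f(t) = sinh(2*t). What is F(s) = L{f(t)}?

F(s) = 2/(s^2 - 4)

L{sinh(2t)} = 2/(s^2 - 4).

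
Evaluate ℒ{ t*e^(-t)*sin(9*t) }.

18*(s + 1)/(s^2 + 2*s + 82)^2

L{sin(9t)} = 9/(s^2 + 81).
Multiplying by e^(-t) shifts s → s + 1, so L{e^(-t)*sin(9*t)} = 9/((s + 1)^2 + 81).
Then apply L{t·g(t)} = -d/ds[G(s)] with G(s) = 9/((s + 1)^2 + 81):
differentiating 1 time and applying the sign gives 18*(s + 1)/(s^2 + 2*s + 82)^2.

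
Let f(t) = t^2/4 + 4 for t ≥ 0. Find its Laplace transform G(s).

The transform is linear, so treat each term independently.
L{4} = 4/s; (1/4)·[L{t^2} = 2!/s^3 = 2/s^3].

G(s) = 4/s + 1/(2*s^3)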